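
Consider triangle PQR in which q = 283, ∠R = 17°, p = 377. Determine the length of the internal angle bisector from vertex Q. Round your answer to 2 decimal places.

By the law of cosines, r² = p² + q² − 2·p·q·cos R = 18160, so r ≈ 134.76.
Law of cosines again: cos Q = (r² + p² − q²)/(2·r·p) ≈ 0.78931, so ∠Q ≈ 37.88°.
The bisector from Q has length 2·r·p·cos(∠Q/2)/(r+p) ≈ 187.8.

t_Q ≈ 187.80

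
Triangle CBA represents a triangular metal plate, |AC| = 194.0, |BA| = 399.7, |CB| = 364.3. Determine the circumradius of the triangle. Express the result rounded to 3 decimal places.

200.413

By the law of cosines, cos C = (|AC|² + |CB|² − |BA|²) / (2·|AC|·|CB|) ≈ 0.07492, so ∠C ≈ 85.70°.
Circumradius = |BA|/(2 sin C) ≈ 200.41.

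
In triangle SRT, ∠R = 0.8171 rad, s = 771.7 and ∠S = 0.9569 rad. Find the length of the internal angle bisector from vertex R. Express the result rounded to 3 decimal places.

The third angle is ∠T = π − ∠S − ∠R = 1.3676 rad.
Law of sines: r = s·sin R/sin S ≈ 688.39.
Law of sines: t = s·sin T/sin S ≈ 924.66.
The bisector from R has length 2·t·s·cos(∠R/2)/(t+s) ≈ 772.04.

772.043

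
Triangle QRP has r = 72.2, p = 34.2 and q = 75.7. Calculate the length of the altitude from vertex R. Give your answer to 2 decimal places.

33.90

Semiperimeter s = (75.7 + 72.2 + 34.2)/2 = 91.05.
Heron's formula: area = √(91.05·15.35·18.85·56.85) ≈ 1223.8.
The altitude from R has length 2·area/r ≈ 33.901.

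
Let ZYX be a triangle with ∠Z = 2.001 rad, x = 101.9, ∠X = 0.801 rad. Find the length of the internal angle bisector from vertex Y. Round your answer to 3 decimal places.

t_Y ≈ 112.215

The third angle is ∠Y = π − ∠X − ∠Z = 0.340 rad.
Law of sines: z = x·sin Z/sin X ≈ 128.98.
Law of sines: y = x·sin Y/sin X ≈ 47.271.
The bisector from Y has length 2·x·z·cos(∠Y/2)/(x+z) ≈ 112.21.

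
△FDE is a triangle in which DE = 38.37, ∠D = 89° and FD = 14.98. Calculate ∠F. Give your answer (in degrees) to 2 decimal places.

By the law of cosines, EF² = FD² + DE² − 2·FD·DE·cos D = 1676.6, so EF ≈ 40.946.
Law of cosines again: cos F = (EF² + FD² − DE²)/(2·EF·FD) ≈ 0.34949, so ∠F ≈ 69.54°.

∠F ≈ 69.54°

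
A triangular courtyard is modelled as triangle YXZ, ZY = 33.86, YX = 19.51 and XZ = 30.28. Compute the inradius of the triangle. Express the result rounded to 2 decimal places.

Semiperimeter s = (30.28 + 33.86 + 19.51)/2 = 41.825.
Heron's formula: area = √(41.825·11.545·7.965·22.315) ≈ 292.96.
Inradius = area/s = 292.96/41.825 ≈ 7.0044.

r ≈ 7.00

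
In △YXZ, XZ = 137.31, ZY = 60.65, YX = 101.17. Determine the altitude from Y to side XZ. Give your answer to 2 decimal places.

40.91

Semiperimeter s = (137.31 + 60.65 + 101.17)/2 = 149.56.
Heron's formula: area = √(149.56·12.255·88.915·48.395) ≈ 2808.4.
The altitude from Y has length 2·area/XZ ≈ 40.906.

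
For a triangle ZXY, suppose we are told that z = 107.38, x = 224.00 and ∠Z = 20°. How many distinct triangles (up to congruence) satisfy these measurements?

2

x·sin Z = 224.00·sin(20°) ≈ 76.61.
Since x sin Z < z < x (76.61 < 107.38 < 224.00), two triangles exist.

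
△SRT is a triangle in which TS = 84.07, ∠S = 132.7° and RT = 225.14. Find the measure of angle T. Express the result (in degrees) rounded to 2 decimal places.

Law of sines: sin R = TS·sin S/RT ≈ 0.27443.
Since RT ≥ TS, only the acute value applies: ∠R ≈ 15.93°.
Then ∠T = 180° − ∠S − ∠R ≈ 31.37°.

31.37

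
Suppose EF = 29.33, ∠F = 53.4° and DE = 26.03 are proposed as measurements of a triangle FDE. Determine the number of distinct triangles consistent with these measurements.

EF·sin F = 29.33·sin(53.4°) ≈ 23.55.
Since EF sin F < DE < EF (23.55 < 26.03 < 29.33), two triangles exist.

2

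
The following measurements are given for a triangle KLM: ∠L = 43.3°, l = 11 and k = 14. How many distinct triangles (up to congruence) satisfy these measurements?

k·sin L = 14·sin(43.3°) ≈ 9.601.
Since k sin L < l < k (9.601 < 11 < 14), two triangles exist.

2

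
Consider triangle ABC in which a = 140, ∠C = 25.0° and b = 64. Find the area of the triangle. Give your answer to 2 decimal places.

Area = ½·a·b·sin C ≈ 1893.3.

1893.33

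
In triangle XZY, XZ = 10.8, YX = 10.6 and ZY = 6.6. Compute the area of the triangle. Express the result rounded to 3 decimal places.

33.573

Semiperimeter s = (6.6 + 10.6 + 10.8)/2 = 14.
Heron's formula: area = √(14·7.4·3.4·3.2) ≈ 33.573.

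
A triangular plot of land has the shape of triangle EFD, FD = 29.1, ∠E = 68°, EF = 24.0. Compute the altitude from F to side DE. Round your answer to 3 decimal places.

Law of sines: sin D = EF·sin E/FD ≈ 0.76469.
Since FD ≥ EF, only the acute value applies: ∠D ≈ 49.88°.
Then ∠F = 180° − ∠E − ∠D ≈ 62.12°.
Law of sines gives DE = FD·sin F/sin E ≈ 27.743.
Area = ½·FD·EF·sin F ≈ 308.67.
The altitude from F has length 2·area/DE ≈ 22.252.

22.252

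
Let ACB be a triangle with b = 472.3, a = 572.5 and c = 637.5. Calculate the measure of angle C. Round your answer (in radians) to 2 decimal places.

By the law of cosines, cos C = (b² + a² − c²) / (2·b·a) ≈ 0.26705, so ∠C ≈ 1.300 rad.

∠C ≈ 1.30 rad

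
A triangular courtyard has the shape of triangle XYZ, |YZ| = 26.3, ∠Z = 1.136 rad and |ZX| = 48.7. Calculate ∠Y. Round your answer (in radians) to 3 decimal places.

1.441

By the law of cosines, |XY|² = |YZ|² + |ZX|² − 2·|YZ|·|ZX|·cos Z = 1984.4, so |XY| ≈ 44.546.
Law of cosines again: cos Y = (|XY|² + |YZ|² − |ZX|²)/(2·|XY|·|YZ|) ≈ 0.12989, so ∠Y ≈ 1.441 rad.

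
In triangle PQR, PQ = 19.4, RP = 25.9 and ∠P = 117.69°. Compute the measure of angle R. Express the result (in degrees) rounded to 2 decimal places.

∠R ≈ 26.20°

By the law of cosines, QR² = RP² + PQ² − 2·RP·PQ·cos P = 1514.1, so QR ≈ 38.912.
Law of cosines again: cos R = (QR² + RP² − PQ²)/(2·QR·RP) ≈ 0.89728, so ∠R ≈ 26.20°.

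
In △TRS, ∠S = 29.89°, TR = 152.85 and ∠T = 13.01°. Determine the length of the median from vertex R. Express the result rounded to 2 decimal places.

m_R ≈ 56.28

The third angle is ∠R = 180° − ∠S − ∠T = 137.10°.
Law of sines: RS = TR·sin T/sin S ≈ 69.049.
Law of sines: ST = TR·sin R/sin S ≈ 208.79.
Median from R: ½√(2·TR² + 2·RS² − ST²) ≈ 56.276.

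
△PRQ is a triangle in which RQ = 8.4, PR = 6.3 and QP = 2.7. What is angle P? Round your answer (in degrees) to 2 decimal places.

By the law of cosines, cos P = (QP² + PR² − RQ²) / (2·QP·PR) ≈ -0.69312, so ∠P ≈ 133.88°.

∠P ≈ 133.88°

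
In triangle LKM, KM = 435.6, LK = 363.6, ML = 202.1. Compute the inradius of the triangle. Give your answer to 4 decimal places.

72.9129

Semiperimeter s = (435.6 + 202.1 + 363.6)/2 = 500.65.
Heron's formula: area = √(500.65·65.05·298.55·137.05) ≈ 36504.
Inradius = area/s = 36504/500.65 ≈ 72.913.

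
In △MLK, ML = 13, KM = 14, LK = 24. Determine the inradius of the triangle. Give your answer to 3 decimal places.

2.908

Semiperimeter s = (24 + 14 + 13)/2 = 25.5.
Heron's formula: area = √(25.5·1.5·11.5·12.5) ≈ 74.151.
Inradius = area/s = 74.151/25.5 ≈ 2.9079.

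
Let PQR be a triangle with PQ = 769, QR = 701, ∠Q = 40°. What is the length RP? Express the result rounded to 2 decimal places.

By the law of cosines, RP² = PQ² + QR² − 2·PQ·QR·cos Q = 2.5686e+05, so RP ≈ 506.81.

506.81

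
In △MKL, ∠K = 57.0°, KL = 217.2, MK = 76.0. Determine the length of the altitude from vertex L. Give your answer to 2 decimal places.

182.16

By the law of cosines, LM² = MK² + KL² − 2·MK·KL·cos K = 34971, so LM ≈ 187.01.
Area = ½·MK·KL·sin K ≈ 6922.1.
The altitude from L has length 2·area/MK ≈ 182.16.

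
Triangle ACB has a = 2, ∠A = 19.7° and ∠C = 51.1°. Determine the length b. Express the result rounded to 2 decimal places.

The third angle is ∠B = 180° − ∠A − ∠C = 109.20°.
Law of sines: b = a·sin B/sin A ≈ 5.603.

5.60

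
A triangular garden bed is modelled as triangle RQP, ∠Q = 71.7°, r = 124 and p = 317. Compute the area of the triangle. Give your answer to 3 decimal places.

area ≈ 18660.008

Area = ½·p·r·sin Q ≈ 18660.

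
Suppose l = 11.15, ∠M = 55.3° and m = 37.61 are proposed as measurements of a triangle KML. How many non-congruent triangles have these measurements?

1

l·sin M = 11.15·sin(55.3°) ≈ 9.167.
Since m ≥ l, exactly one triangle exists.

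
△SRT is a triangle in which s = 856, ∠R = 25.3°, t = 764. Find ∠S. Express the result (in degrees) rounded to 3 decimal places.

91.549

By the law of cosines, r² = t² + s² − 2·t·s·cos R = 1.3392e+05, so r ≈ 365.95.
Law of cosines again: cos S = (r² + t² − s²)/(2·r·t) ≈ -0.02704, so ∠S ≈ 91.55°.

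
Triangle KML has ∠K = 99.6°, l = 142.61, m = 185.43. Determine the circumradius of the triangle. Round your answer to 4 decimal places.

R ≈ 127.8278

By the law of cosines, k² = m² + l² − 2·m·l·cos K = 63542, so k ≈ 252.08.
Area = ½·m·l·sin K ≈ 13037.
Circumradius = k/(2 sin K) ≈ 127.83.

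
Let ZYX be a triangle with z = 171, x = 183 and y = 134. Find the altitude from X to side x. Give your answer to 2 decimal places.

h_X ≈ 119.48

Semiperimeter s = (171 + 134 + 183)/2 = 244.
Heron's formula: area = √(244·73·110·61) ≈ 10932.
The altitude from X has length 2·area/x ≈ 119.48.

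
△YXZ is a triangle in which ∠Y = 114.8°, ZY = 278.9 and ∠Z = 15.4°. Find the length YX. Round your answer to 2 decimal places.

The third angle is ∠X = 180° − ∠Z − ∠Y = 49.80°.
Law of sines: YX = ZY·sin Z/sin X ≈ 96.968.

96.97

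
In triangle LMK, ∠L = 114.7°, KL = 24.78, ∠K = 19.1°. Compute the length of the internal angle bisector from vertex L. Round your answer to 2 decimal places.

The third angle is ∠M = 180° − ∠K − ∠L = 46.20°.
Law of sines: MK = KL·sin L/sin M ≈ 31.192.
Law of sines: LM = KL·sin K/sin M ≈ 11.234.
The bisector from L has length 2·KL·LM·cos(∠L/2)/(KL+LM) ≈ 8.3406.

8.34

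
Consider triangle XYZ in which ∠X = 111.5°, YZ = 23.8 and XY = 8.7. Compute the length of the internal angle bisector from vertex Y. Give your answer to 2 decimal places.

t_Y ≈ 11.61

Law of sines: sin Z = XY·sin X/YZ ≈ 0.34011.
Since YZ ≥ XY, only the acute value applies: ∠Z ≈ 19.88°.
Then ∠Y = 180° − ∠X − ∠Z ≈ 48.62°.
Law of sines gives ZX = YZ·sin Y/sin X ≈ 19.193.
The bisector from Y has length 2·XY·YZ·cos(∠Y/2)/(XY+YZ) ≈ 11.612.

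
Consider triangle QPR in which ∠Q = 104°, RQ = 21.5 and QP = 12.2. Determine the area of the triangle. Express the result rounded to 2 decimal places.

Area = ½·RQ·QP·sin Q ≈ 127.25.

area ≈ 127.25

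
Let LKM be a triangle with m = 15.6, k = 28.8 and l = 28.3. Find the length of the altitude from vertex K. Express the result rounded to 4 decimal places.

Semiperimeter s = (28.3 + 28.8 + 15.6)/2 = 36.35.
Heron's formula: area = √(36.35·8.05·7.55·20.75) ≈ 214.11.
The altitude from K has length 2·area/k ≈ 14.869.

h_K ≈ 14.8686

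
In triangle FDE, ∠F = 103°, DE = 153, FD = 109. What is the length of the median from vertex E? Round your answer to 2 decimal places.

Law of sines: sin E = FD·sin F/DE ≈ 0.69416.
Since DE ≥ FD, only the acute value applies: ∠E ≈ 43.96°.
Then ∠D = 180° − ∠F − ∠E ≈ 33.04°.
Law of sines gives EF = DE·sin D/sin F ≈ 85.613.
Median from E: ½√(2·DE² + 2·EF² − FD²) ≈ 111.35.

m_E ≈ 111.35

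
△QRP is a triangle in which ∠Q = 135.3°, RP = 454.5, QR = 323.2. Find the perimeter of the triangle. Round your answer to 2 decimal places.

Law of sines: sin P = QR·sin Q/RP ≈ 0.50019.
Since RP ≥ QR, only the acute value applies: ∠P ≈ 30.01°.
Then ∠R = 180° − ∠Q − ∠P ≈ 14.69°.
Law of sines gives PQ = RP·sin R/sin Q ≈ 163.83.
Semiperimeter s = (454.5+163.83+323.2)/2 = 470.76.
Perimeter = 454.5 + 163.83 + 323.2 = 941.53.

941.53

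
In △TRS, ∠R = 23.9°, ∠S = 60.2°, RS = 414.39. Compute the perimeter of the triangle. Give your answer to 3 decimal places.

The third angle is ∠T = 180° − ∠R − ∠S = 95.90°.
Law of sines: ST = RS·sin R/sin T ≈ 168.78.
Law of sines: TR = RS·sin S/sin T ≈ 361.51.
Semiperimeter s = (414.39+168.78+361.51)/2 = 472.34.
Perimeter = 414.39 + 168.78 + 361.51 = 944.68.

perimeter ≈ 944.679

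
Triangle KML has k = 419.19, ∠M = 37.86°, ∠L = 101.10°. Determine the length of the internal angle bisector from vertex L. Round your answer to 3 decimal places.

t_L ≈ 257.370

The third angle is ∠K = 180° − ∠M − ∠L = 41.04°.
Law of sines: m = k·sin M/sin K ≈ 391.83.
Law of sines: l = k·sin L/sin K ≈ 626.5.
The bisector from L has length 2·k·m·cos(∠L/2)/(k+m) ≈ 257.37.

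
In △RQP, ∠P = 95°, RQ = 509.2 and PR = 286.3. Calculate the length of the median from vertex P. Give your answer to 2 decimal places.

234.35

Law of sines: sin Q = PR·sin P/RQ ≈ 0.56011.
Since RQ ≥ PR, only the acute value applies: ∠Q ≈ 34.06°.
Then ∠R = 180° − ∠P − ∠Q ≈ 50.94°.
Law of sines gives QP = RQ·sin R/sin P ≈ 396.88.
Median from P: ½√(2·QP² + 2·PR² − RQ²) ≈ 234.35.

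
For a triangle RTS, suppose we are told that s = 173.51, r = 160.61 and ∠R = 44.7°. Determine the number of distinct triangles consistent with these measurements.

s·sin R = 173.51·sin(44.7°) ≈ 122.
Since s sin R < r < s (122 < 160.61 < 173.51), two triangles exist.

2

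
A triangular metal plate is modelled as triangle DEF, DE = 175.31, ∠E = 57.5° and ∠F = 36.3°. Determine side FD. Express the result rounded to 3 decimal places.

249.749

The third angle is ∠D = 180° − ∠E − ∠F = 86.20°.
Law of sines: FD = DE·sin E/sin F ≈ 249.75.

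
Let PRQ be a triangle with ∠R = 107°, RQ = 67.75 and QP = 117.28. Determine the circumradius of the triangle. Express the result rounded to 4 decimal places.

61.3194

Law of sines: sin P = RQ·sin R/QP ≈ 0.55244.
Since QP ≥ RQ, only the acute value applies: ∠P ≈ 33.53°.
Then ∠Q = 180° − ∠R − ∠P ≈ 39.47°.
Law of sines gives PR = QP·sin Q/sin R ≈ 77.951.
Circumradius = QP/(2 sin R) ≈ 61.319.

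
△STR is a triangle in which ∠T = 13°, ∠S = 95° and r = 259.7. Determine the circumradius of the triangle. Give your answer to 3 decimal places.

The third angle is ∠R = 180° − ∠S − ∠T = 72.00°.
Law of sines: s = r·sin S/sin R ≈ 272.03.
Law of sines: t = r·sin T/sin R ≈ 61.426.
Circumradius = r/(2 sin R) ≈ 136.53.

136.532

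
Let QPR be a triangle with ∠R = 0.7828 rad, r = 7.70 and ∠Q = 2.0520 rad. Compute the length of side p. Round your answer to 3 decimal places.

The third angle is ∠P = π − ∠R − ∠Q = 0.3068 rad.
Law of sines: p = r·sin P/sin R ≈ 3.2972.

3.297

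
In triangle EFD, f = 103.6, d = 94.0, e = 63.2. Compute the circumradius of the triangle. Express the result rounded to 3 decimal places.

R ≈ 52.626

By the law of cosines, cos E = (f² + d² − e²) / (2·f·d) ≈ 0.79965, so ∠E ≈ 36.90°.
Circumradius = e/(2 sin E) ≈ 52.626.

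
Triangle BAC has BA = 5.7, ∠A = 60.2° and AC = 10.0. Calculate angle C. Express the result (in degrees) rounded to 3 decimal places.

By the law of cosines, CB² = BA² + AC² − 2·BA·AC·cos A = 75.835, so CB ≈ 8.7083.
Law of cosines again: cos C = (AC² + CB² − BA²)/(2·AC·CB) ≈ 0.82303, so ∠C ≈ 34.61°.

∠C ≈ 34.610°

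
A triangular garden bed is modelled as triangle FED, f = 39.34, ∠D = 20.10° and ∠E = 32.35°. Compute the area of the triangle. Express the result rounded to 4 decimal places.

The third angle is ∠F = 180° − ∠E − ∠D = 127.55°.
Law of sines: e = f·sin E/sin F ≈ 26.551.
Law of sines: d = f·sin D/sin F ≈ 17.052.
Area = ½·f·e·sin D ≈ 179.48.

179.4810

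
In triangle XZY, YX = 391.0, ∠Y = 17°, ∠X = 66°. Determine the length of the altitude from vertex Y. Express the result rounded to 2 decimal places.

The third angle is ∠Z = 180° − ∠Y − ∠X = 97.00°.
Law of sines: ZY = YX·sin X/sin Z ≈ 359.88.
Law of sines: XZ = YX·sin Y/sin Z ≈ 115.18.
Area = ½·YX·ZY·sin Y ≈ 20570.
The altitude from Y has length 2·area/XZ ≈ 357.2.

h_Y ≈ 357.20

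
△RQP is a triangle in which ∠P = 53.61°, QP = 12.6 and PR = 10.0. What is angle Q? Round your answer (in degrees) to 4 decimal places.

By the law of cosines, RQ² = QP² + PR² − 2·QP·PR·cos P = 109.25, so RQ ≈ 10.452.
Law of cosines again: cos Q = (RQ² + QP² − PR²)/(2·RQ·QP) ≈ 0.63786, so ∠Q ≈ 50.37°.

∠Q ≈ 50.3675°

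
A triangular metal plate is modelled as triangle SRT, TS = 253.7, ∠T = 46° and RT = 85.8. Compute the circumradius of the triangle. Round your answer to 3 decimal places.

By the law of cosines, SR² = RT² + TS² − 2·RT·TS·cos T = 41483, so SR ≈ 203.67.
Area = ½·RT·TS·sin T ≈ 7829.1.
Circumradius = SR/(2 sin T) ≈ 141.57.

141.571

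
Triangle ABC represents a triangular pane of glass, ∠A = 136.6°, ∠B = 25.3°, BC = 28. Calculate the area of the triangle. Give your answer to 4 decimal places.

The third angle is ∠C = 180° − ∠A − ∠B = 18.10°.
Law of sines: CA = BC·sin B/sin A ≈ 17.416.
Law of sines: AB = BC·sin C/sin A ≈ 12.661.
Area = ½·BC·CA·sin C ≈ 75.748.

area ≈ 75.7485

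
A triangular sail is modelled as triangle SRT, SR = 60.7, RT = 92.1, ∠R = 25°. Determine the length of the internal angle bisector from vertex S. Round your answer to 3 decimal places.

By the law of cosines, TS² = SR² + RT² − 2·SR·RT·cos R = 2033.5, so TS ≈ 45.095.
Law of cosines again: cos S = (TS² + SR² − RT²)/(2·TS·SR) ≈ -0.50496, so ∠S ≈ 120.33°.
The bisector from S has length 2·TS·SR·cos(∠S/2)/(TS+SR) ≈ 25.745.

25.745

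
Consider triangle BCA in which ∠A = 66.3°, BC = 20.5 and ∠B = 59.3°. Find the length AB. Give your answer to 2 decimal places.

The third angle is ∠C = 180° − ∠A − ∠B = 54.40°.
Law of sines: AB = BC·sin C/sin A ≈ 18.204.

18.20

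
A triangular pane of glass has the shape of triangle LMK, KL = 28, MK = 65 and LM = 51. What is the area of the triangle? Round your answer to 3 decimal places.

area ≈ 682.419

Semiperimeter s = (65 + 28 + 51)/2 = 72.
Heron's formula: area = √(72·7·44·21) ≈ 682.42.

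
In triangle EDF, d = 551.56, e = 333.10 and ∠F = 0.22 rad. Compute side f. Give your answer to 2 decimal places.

237.87

By the law of cosines, f² = e² + d² − 2·e·d·cos F = 56581, so f ≈ 237.87.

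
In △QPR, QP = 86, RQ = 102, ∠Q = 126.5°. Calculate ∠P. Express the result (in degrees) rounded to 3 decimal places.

29.206

By the law of cosines, PR² = RQ² + QP² − 2·RQ·QP·cos Q = 28236, so PR ≈ 168.03.
Law of cosines again: cos P = (QP² + PR² − RQ²)/(2·QP·PR) ≈ 0.87287, so ∠P ≈ 29.21°.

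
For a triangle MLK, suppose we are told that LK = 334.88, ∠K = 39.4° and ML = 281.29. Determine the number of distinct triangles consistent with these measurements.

LK·sin K = 334.88·sin(39.4°) ≈ 212.6.
Since LK sin K < ML < LK (212.6 < 281.29 < 334.88), two triangles exist.

2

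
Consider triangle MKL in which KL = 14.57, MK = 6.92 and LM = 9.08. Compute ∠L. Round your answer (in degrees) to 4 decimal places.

By the law of cosines, cos L = (KL² + LM² − MK²) / (2·KL·LM) ≈ 0.93293, so ∠L ≈ 21.10°.

21.1038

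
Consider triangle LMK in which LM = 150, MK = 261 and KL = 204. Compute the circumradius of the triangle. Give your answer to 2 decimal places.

By the law of cosines, cos L = (KL² + LM² − MK²) / (2·KL·LM) ≈ -0.06544, so ∠L ≈ 93.75°.
Circumradius = MK/(2 sin L) ≈ 130.78.

R ≈ 130.78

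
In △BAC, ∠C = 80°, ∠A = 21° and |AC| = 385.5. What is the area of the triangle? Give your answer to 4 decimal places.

The third angle is ∠B = 180° − ∠A − ∠C = 79.00°.
Law of sines: |CB| = |AC|·sin A/sin B ≈ 140.74.
Law of sines: |BA| = |AC|·sin C/sin B ≈ 386.75.
Area = ½·|AC|·|CB|·sin C ≈ 26715.

26714.8545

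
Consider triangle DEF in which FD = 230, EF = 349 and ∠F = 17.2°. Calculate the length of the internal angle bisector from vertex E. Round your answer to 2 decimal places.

By the law of cosines, DE² = EF² + FD² − 2·EF·FD·cos F = 21341, so DE ≈ 146.08.
Law of cosines again: cos E = (DE² + EF² − FD²)/(2·DE·EF) ≈ 0.88501, so ∠E ≈ 27.75°.
The bisector from E has length 2·DE·EF·cos(∠E/2)/(DE+EF) ≈ 199.95.

199.95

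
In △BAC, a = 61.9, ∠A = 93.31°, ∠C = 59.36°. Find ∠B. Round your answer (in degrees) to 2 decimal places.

The third angle is ∠B = 180° − ∠A − ∠C = 27.33°.

∠B ≈ 27.33°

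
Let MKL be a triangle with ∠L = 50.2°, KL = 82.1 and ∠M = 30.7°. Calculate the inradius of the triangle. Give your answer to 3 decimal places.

The third angle is ∠K = 180° − ∠L − ∠M = 99.10°.
Law of sines: LM = KL·sin K/sin M ≈ 158.79.
Law of sines: MK = KL·sin L/sin M ≈ 123.55.
Area = ½·KL·LM·sin L ≈ 5007.8.
Semiperimeter s = (82.1+158.79+123.55)/2 = 182.22.
Inradius = area/s = 5007.8/182.22 ≈ 27.483.

r ≈ 27.483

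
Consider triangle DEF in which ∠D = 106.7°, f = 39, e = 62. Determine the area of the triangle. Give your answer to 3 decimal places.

area ≈ 1158.007

Area = ½·e·f·sin D ≈ 1158.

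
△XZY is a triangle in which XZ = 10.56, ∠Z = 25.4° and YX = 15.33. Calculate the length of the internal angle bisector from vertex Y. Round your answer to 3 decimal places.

t_Y ≈ 18.555

Law of sines: sin Y = XZ·sin Z/YX ≈ 0.29547.
Since YX ≥ XZ, only the acute value applies: ∠Y ≈ 17.19°.
Then ∠X = 180° − ∠Z − ∠Y ≈ 137.41°.
Law of sines gives ZY = YX·sin X/sin Z ≈ 24.185.
The bisector from Y has length 2·ZY·YX·cos(∠Y/2)/(ZY+YX) ≈ 18.555.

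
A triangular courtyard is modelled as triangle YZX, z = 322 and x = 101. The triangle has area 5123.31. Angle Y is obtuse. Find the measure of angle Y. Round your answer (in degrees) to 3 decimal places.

161.635

From area = ½·z·x·sin Y, we get sin Y = 2·area/(z·x) ≈ 0.31507.
Taking the obtuse solution, ∠Y ≈ 161.64°.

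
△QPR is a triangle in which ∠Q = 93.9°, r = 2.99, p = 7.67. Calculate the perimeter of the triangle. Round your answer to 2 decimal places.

By the law of cosines, q² = p² + r² − 2·p·r·cos Q = 70.889, so q ≈ 8.4195.
Semiperimeter s = (8.4195+7.67+2.99)/2 = 9.5398.
Perimeter = 8.4195 + 7.67 + 2.99 = 19.08.

perimeter ≈ 19.08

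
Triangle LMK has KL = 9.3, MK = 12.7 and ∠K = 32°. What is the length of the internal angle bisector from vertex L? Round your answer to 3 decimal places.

By the law of cosines, LM² = MK² + KL² − 2·MK·KL·cos K = 47.454, so LM ≈ 6.8887.
Law of cosines again: cos L = (KL² + LM² − MK²)/(2·KL·LM) ≈ -0.21342, so ∠L ≈ 102.32°.
The bisector from L has length 2·KL·LM·cos(∠L/2)/(KL+LM) ≈ 4.9636.

4.964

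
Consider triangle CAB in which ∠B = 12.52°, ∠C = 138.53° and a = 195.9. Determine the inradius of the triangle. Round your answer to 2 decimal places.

The third angle is ∠A = 180° − ∠B − ∠C = 28.95°.
Law of sines: c = a·sin C/sin A ≈ 268.01.
Law of sines: b = a·sin B/sin A ≈ 87.734.
Area = ½·a·c·sin B ≈ 5690.9.
Semiperimeter s = (268.01+195.9+87.734)/2 = 275.82.
Inradius = area/s = 5690.9/275.82 ≈ 20.632.

r ≈ 20.63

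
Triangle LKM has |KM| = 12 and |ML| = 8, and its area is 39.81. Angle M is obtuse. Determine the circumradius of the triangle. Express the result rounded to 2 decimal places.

10.70

From area = ½·|KM|·|ML|·sin M, we get sin M = 2·area/(|KM|·|ML|) ≈ 0.82937.
Taking the obtuse solution, ∠M ≈ 123.97°.
Law of cosines then gives |LK| ≈ 17.756.
Circumradius = |LK|/(2 sin M) ≈ 10.704.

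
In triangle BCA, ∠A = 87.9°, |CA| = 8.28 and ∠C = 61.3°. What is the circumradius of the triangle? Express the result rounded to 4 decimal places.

R ≈ 8.0853

The third angle is ∠B = 180° − ∠C − ∠A = 30.80°.
Law of sines: |AB| = |CA|·sin C/sin B ≈ 14.184.
Law of sines: |BC| = |CA|·sin A/sin B ≈ 16.16.
Circumradius = |CA|/(2 sin B) ≈ 8.0853.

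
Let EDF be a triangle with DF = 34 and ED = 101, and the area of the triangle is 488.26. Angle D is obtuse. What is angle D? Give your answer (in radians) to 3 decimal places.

∠D ≈ 2.853 rad

From area = ½·ED·DF·sin D, we get sin D = 2·area/(ED·DF) ≈ 0.28437.
Taking the obtuse solution, ∠D ≈ 2.853 rad.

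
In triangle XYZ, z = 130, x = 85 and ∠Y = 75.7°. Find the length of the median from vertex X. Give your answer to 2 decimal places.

126.40

By the law of cosines, y² = z² + x² − 2·z·x·cos Y = 18666, so y ≈ 136.62.
Median from X: ½√(2·y² + 2·z² − x²) ≈ 126.4.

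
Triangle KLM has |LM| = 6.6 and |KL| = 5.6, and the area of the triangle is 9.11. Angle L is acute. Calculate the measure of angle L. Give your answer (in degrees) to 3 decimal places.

∠L ≈ 29.536°

From area = ½·|KL|·|LM|·sin L, we get sin L = 2·area/(|KL|·|LM|) ≈ 0.49297.
Taking the acute solution, ∠L ≈ 29.54°.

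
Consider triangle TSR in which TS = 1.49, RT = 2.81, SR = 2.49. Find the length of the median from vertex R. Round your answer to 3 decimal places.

Median from R: ½√(2·SR² + 2·RT² − TS²) ≈ 2.5482.

m_R ≈ 2.548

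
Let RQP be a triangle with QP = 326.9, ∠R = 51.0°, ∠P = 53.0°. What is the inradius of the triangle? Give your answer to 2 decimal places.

The third angle is ∠Q = 180° − ∠P − ∠R = 76.00°.
Law of sines: PR = QP·sin Q/sin R ≈ 408.15.
Law of sines: RQ = QP·sin P/sin R ≈ 335.94.
Area = ½·QP·PR·sin P ≈ 53278.
Semiperimeter s = (326.9+408.15+335.94)/2 = 535.49.
Inradius = area/s = 53278/535.49 ≈ 99.494.

r ≈ 99.49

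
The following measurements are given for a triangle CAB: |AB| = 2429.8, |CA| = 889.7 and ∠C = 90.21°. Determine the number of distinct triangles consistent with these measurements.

1

|CA|·sin C = 889.7·sin(90.21°) ≈ 889.7.
Since ∠C is not acute, a triangle exists only if |AB| > |CA|; here |AB| > |CA|, so there is exactly one triangle.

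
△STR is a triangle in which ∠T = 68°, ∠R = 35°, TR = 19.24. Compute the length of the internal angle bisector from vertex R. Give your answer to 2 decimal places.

t_R ≈ 17.89

The third angle is ∠S = 180° − ∠T − ∠R = 77.00°.
Law of sines: RS = TR·sin T/sin S ≈ 18.308.
Law of sines: ST = TR·sin R/sin S ≈ 11.326.
The bisector from R has length 2·TR·RS·cos(∠R/2)/(TR+RS) ≈ 17.894.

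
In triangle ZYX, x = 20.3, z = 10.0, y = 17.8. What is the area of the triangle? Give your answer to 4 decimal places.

Semiperimeter s = (10 + 17.8 + 20.3)/2 = 24.05.
Heron's formula: area = √(24.05·14.05·6.25·3.75) ≈ 88.992.

88.9921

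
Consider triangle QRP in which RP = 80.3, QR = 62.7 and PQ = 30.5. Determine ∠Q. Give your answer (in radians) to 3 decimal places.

∠Q ≈ 1.999 rad

By the law of cosines, cos Q = (PQ² + QR² − RP²) / (2·PQ·QR) ≈ -0.41482, so ∠Q ≈ 1.9985 rad.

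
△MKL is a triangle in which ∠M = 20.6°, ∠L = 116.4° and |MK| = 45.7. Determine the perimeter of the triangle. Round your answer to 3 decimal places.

The third angle is ∠K = 180° − ∠L − ∠M = 43.00°.
Law of sines: |KL| = |MK|·sin M/sin L ≈ 17.951.
Law of sines: |LM| = |MK|·sin K/sin L ≈ 34.796.
Semiperimeter s = (17.951+34.796+45.7)/2 = 49.224.
Perimeter = 17.951 + 34.796 + 45.7 = 98.447.

98.447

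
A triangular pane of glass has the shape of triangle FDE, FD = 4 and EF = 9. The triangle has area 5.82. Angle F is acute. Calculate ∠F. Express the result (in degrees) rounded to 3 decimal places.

From area = ½·EF·FD·sin F, we get sin F = 2·area/(EF·FD) ≈ 0.32333.
Taking the acute solution, ∠F ≈ 18.86°.

∠F ≈ 18.865°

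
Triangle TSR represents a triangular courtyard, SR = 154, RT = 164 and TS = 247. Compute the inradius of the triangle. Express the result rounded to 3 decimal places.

43.744

Semiperimeter s = (154 + 164 + 247)/2 = 282.5.
Heron's formula: area = √(282.5·128.5·118.5·35.5) ≈ 12358.
Inradius = area/s = 12358/282.5 ≈ 43.744.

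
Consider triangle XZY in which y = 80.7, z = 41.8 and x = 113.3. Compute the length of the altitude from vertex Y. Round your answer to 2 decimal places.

h_Y ≈ 30.71

Semiperimeter s = (113.3 + 41.8 + 80.7)/2 = 117.9.
Heron's formula: area = √(117.9·4.6·76.1·37.2) ≈ 1239.1.
The altitude from Y has length 2·area/y ≈ 30.708.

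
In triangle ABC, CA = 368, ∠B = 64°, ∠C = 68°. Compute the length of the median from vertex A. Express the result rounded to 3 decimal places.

m_A ≈ 341.502

The third angle is ∠A = 180° − ∠B − ∠C = 48.00°.
Law of sines: BC = CA·sin A/sin B ≈ 304.27.
Law of sines: AB = CA·sin C/sin B ≈ 379.62.
Median from A: ½√(2·CA² + 2·AB² − BC²) ≈ 341.5.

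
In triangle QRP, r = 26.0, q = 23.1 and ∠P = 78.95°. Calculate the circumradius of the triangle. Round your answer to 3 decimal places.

15.943

By the law of cosines, p² = q² + r² − 2·q·r·cos P = 979.38, so p ≈ 31.295.
Area = ½·q·r·sin P ≈ 294.73.
Circumradius = p/(2 sin P) ≈ 15.943.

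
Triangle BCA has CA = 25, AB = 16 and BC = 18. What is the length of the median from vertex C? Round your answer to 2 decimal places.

Median from C: ½√(2·BC² + 2·CA² − AB²) ≈ 20.261.

20.26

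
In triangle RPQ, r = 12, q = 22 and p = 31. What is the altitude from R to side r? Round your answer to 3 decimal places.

Semiperimeter s = (12 + 31 + 22)/2 = 32.5.
Heron's formula: area = √(32.5·20.5·1.5·10.5) ≈ 102.44.
The altitude from R has length 2·area/r ≈ 17.073.

h_R ≈ 17.073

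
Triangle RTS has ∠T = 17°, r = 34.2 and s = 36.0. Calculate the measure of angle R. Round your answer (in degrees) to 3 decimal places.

∠R ≈ 71.765°

By the law of cosines, t² = s² + r² − 2·s·r·cos T = 110.84, so t ≈ 10.528.
Law of cosines again: cos R = (t² + s² − r²)/(2·t·s) ≈ 0.31292, so ∠R ≈ 71.76°.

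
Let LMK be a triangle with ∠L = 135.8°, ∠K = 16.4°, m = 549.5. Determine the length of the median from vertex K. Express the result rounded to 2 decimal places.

m_K ≈ 678.72

The third angle is ∠M = 180° − ∠K − ∠L = 27.80°.
Law of sines: l = m·sin L/sin M ≈ 821.4.
Law of sines: k = m·sin K/sin M ≈ 332.66.
Median from K: ½√(2·l² + 2·m² − k²) ≈ 678.72.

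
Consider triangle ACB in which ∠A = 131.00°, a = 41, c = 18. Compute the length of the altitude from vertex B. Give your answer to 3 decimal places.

h_B ≈ 13.585

Law of sines: sin C = c·sin A/a ≈ 0.33134.
Since a ≥ c, only the acute value applies: ∠C ≈ 19.35°.
Then ∠B = 180° − ∠A − ∠C ≈ 29.65°.
Law of sines gives b = a·sin B/sin A ≈ 26.875.
Area = ½·a·c·sin B ≈ 182.55.
The altitude from B has length 2·area/b ≈ 13.585.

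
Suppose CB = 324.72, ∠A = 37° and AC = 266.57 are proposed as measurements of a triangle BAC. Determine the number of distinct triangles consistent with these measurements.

AC·sin A = 266.57·sin(37°) ≈ 160.4.
Since CB ≥ AC, exactly one triangle exists.

1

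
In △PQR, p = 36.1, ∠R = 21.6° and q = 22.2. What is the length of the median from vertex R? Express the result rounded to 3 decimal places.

By the law of cosines, r² = p² + q² − 2·p·q·cos R = 305.77, so r ≈ 17.486.
Median from R: ½√(2·p² + 2·q² − r²) ≈ 28.663.

28.663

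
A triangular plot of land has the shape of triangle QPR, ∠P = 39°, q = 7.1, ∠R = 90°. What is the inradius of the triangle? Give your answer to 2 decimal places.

1.86

The third angle is ∠Q = 180° − ∠P − ∠R = 51.00°.
Law of sines: p = q·sin P/sin Q ≈ 5.7495.
Law of sines: r = q·sin R/sin Q ≈ 9.136.
Area = ½·q·p·sin R ≈ 20.411.
Semiperimeter s = (7.1+5.7495+9.136)/2 = 10.993.
Inradius = area/s = 20.411/10.993 ≈ 1.8567.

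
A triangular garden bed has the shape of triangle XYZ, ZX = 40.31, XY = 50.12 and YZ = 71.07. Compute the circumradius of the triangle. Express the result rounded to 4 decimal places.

R ≈ 36.4806

By the law of cosines, cos X = (ZX² + XY² − YZ²) / (2·ZX·XY) ≈ -0.22621, so ∠X ≈ 103.07°.
Circumradius = YZ/(2 sin X) ≈ 36.481.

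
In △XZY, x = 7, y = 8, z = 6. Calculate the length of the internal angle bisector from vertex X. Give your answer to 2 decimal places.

By the law of cosines, cos X = (z² + y² − x²) / (2·z·y) ≈ 0.53125, so ∠X ≈ 57.91°.
The bisector from X has length 2·z·y·cos(∠X/2)/(z+y) ≈ 6.

6.00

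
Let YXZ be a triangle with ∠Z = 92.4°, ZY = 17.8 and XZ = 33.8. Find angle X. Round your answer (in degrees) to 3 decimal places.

By the law of cosines, YX² = XZ² + ZY² − 2·XZ·ZY·cos Z = 1509.7, so YX ≈ 38.854.
Law of cosines again: cos X = (YX² + XZ² − ZY²)/(2·YX·XZ) ≈ 0.88910, so ∠X ≈ 27.24°.

∠X ≈ 27.240°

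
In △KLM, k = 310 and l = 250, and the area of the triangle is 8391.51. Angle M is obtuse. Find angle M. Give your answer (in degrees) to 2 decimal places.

From area = ½·k·l·sin M, we get sin M = 2·area/(k·l) ≈ 0.21656.
Taking the obtuse solution, ∠M ≈ 167.49°.

167.49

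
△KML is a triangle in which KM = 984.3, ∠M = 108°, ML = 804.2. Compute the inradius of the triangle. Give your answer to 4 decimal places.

232.4061

By the law of cosines, LK² = KM² + ML² − 2·KM·ML·cos M = 2.1048e+06, so LK ≈ 1450.8.
Area = ½·KM·ML·sin M ≈ 3.7642e+05.
Semiperimeter s = (804.2+1450.8+984.3)/2 = 1619.6.
Inradius = area/s = 3.7642e+05/1619.6 ≈ 232.41.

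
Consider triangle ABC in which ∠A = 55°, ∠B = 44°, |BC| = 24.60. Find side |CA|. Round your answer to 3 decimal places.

The third angle is ∠C = 180° − ∠A − ∠B = 81.00°.
Law of sines: |CA| = |BC|·sin B/sin A ≈ 20.861.

20.861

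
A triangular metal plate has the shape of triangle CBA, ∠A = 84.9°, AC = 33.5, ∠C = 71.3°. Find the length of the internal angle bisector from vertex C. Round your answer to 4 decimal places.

The third angle is ∠B = 180° − ∠A − ∠C = 23.80°.
Law of sines: BA = AC·sin C/sin B ≈ 78.632.
Law of sines: CB = AC·sin A/sin B ≈ 82.686.
The bisector from C has length 2·AC·CB·cos(∠C/2)/(AC+CB) ≈ 38.746.

38.7458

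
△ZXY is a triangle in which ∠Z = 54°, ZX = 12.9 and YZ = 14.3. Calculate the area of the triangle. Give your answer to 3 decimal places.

74.620

Area = ½·YZ·ZX·sin Z ≈ 74.62.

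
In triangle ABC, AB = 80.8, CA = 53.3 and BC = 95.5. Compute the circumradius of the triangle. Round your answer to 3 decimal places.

By the law of cosines, cos A = (CA² + AB² − BC²) / (2·CA·AB) ≈ 0.02894, so ∠A ≈ 88.34°.
Circumradius = BC/(2 sin A) ≈ 47.77.

47.770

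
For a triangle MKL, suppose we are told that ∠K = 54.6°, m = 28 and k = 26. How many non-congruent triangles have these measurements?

2

m·sin K = 28·sin(54.6°) ≈ 22.82.
Since m sin K < k < m (22.82 < 26 < 28), two triangles exist.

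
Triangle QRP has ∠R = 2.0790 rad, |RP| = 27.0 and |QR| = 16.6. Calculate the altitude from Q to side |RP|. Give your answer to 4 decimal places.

h_Q ≈ 14.5021

By the law of cosines, |PQ|² = |QR|² + |RP|² − 2·|QR|·|RP|·cos R = 1440.8, so |PQ| ≈ 37.957.
Area = ½·|QR|·|RP|·sin R ≈ 195.78.
The altitude from Q has length 2·area/|RP| ≈ 14.502.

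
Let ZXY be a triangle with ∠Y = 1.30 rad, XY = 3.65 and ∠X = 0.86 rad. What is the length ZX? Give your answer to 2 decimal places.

4.23

The third angle is ∠Z = π − ∠X − ∠Y = 0.982 rad.
Law of sines: ZX = XY·sin Y/sin Z ≈ 4.2303.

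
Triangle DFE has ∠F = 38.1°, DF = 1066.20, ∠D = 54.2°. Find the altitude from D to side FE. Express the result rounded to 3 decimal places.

h_D ≈ 657.884

The third angle is ∠E = 180° − ∠D − ∠F = 87.70°.
Law of sines: FE = DF·sin D/sin E ≈ 865.45.
Law of sines: ED = DF·sin F/sin E ≈ 658.41.
Area = ½·DF·FE·sin F ≈ 2.8468e+05.
The altitude from D has length 2·area/FE ≈ 657.88.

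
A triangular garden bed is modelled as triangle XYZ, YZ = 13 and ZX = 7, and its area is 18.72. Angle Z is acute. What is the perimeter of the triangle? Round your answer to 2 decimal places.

From area = ½·YZ·ZX·sin Z, we get sin Z = 2·area/(YZ·ZX) ≈ 0.41143.
Taking the acute solution, ∠Z ≈ 24.29°.
Law of cosines then gives XY ≈ 7.2192.
Perimeter = 13 + 7 + 7.2192 = 27.219.

27.22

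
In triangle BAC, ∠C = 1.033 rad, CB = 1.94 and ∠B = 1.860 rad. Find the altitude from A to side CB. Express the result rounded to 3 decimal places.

h_A ≈ 6.491

The third angle is ∠A = π − ∠C − ∠B = 0.249 rad.
Law of sines: AC = CB·sin B/sin A ≈ 7.5574.
Law of sines: BA = CB·sin C/sin A ≈ 6.7719.
Area = ½·CB·AC·sin C ≈ 6.2959.
The altitude from A has length 2·area/CB ≈ 6.4906.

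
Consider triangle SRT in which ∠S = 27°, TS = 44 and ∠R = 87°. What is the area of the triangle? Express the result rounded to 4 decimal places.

The third angle is ∠T = 180° − ∠S − ∠R = 66.00°.
Law of sines: RT = TS·sin S/sin R ≈ 20.003.
Law of sines: SR = TS·sin T/sin R ≈ 40.251.
Area = ½·TS·RT·sin T ≈ 402.02.

402.0202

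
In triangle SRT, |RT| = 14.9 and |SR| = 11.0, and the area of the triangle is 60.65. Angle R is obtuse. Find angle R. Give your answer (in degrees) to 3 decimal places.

From area = ½·|SR|·|RT|·sin R, we get sin R = 2·area/(|SR|·|RT|) ≈ 0.74009.
Taking the obtuse solution, ∠R ≈ 132.26°.

∠R ≈ 132.261°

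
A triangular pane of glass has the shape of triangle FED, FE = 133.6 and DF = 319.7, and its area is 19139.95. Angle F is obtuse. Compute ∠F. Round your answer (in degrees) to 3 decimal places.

116.333

From area = ½·DF·FE·sin F, we get sin F = 2·area/(DF·FE) ≈ 0.89623.
Taking the obtuse solution, ∠F ≈ 116.33°.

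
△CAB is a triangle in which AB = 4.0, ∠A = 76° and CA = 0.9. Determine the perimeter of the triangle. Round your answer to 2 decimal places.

perimeter ≈ 8.78

By the law of cosines, BC² = CA² + AB² − 2·CA·AB·cos A = 15.068, so BC ≈ 3.8818.
Semiperimeter s = (4+3.8818+0.9)/2 = 4.3909.
Perimeter = 4 + 3.8818 + 0.9 = 8.7818.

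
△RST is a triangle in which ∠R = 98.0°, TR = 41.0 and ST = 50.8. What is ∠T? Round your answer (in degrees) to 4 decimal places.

Law of sines: sin S = TR·sin R/ST ≈ 0.79923.
Since ST ≥ TR, only the acute value applies: ∠S ≈ 53.06°.
Then ∠T = 180° − ∠R − ∠S ≈ 28.94°.

28.9432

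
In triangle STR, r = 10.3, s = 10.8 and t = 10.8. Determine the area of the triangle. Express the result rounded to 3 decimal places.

48.889

Semiperimeter p = (10.8 + 10.8 + 10.3)/2 = 15.95.
Heron's formula: area = √(15.95·5.15·5.15·5.65) ≈ 48.889.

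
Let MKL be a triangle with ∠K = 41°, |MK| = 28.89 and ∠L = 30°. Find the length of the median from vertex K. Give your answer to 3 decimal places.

The third angle is ∠M = 180° − ∠K − ∠L = 109.00°.
Law of sines: |KL| = |MK|·sin M/sin L ≈ 54.632.
Law of sines: |LM| = |MK|·sin K/sin L ≈ 37.907.
Median from K: ½√(2·|MK|² + 2·|KL|² − |LM|²) ≈ 39.375.

m_K ≈ 39.375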